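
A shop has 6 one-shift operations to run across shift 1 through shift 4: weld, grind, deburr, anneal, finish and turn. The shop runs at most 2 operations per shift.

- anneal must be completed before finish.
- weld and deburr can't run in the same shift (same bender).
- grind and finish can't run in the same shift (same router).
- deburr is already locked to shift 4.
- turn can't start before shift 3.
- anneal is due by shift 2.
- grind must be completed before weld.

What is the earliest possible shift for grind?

Downstream work caps grind at shift 3.
grind at shift 1 is achievable: turn in shift 3, deburr in shift 4, weld in shift 2, finish in shift 2, anneal in shift 1, grind in shift 1.

shift 1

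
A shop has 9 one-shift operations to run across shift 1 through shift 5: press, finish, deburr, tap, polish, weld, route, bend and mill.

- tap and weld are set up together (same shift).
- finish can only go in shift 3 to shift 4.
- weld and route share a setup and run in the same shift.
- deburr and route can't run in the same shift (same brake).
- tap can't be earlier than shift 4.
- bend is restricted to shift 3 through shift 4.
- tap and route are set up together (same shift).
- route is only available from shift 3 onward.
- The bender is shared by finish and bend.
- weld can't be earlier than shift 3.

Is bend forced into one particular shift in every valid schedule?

bend can be shift 3 (e.g. route -> shift 4; bend -> shift 3; deburr -> shift 1; press -> shift 1; polish -> shift 1; weld -> shift 4; finish -> shift 4; mill -> shift 1; tap -> shift 4) or shift 4 (e.g. mill in shift 1, finish in shift 3, weld in shift 4, press in shift 1, bend in shift 4, route in shift 4, tap in shift 4, polish in shift 1, deburr in shift 1).

No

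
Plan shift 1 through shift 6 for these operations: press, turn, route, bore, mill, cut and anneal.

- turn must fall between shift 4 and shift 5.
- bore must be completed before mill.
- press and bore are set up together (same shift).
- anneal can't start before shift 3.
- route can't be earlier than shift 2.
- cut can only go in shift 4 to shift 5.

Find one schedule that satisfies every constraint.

route in shift 2; cut in shift 4; mill in shift 2; press in shift 1; bore in shift 1; turn in shift 4; anneal in shift 3

Checking: bore(shift 1) before mill(shift 2); press = bore = shift 1; route=shift 2 in [shift 2,shift 6]; cut=shift 4 in [shift 4,shift 5]; anneal=shift 3 in [shift 3,shift 6]; turn=shift 4 in [shift 4,shift 5].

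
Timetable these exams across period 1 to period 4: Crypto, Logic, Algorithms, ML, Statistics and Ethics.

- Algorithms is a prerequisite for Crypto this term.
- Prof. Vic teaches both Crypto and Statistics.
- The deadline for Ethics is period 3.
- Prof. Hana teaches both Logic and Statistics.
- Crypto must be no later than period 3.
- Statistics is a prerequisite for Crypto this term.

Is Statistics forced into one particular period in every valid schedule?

Statistics can be period 1 (e.g. Crypto=period 2; Ethics=period 1; Logic=period 2; Algorithms=period 1; ML=period 1; Statistics=period 1) or period 2 (e.g. Statistics -> period 2; ML -> period 1; Algorithms -> period 1; Logic -> period 1; Ethics -> period 1; Crypto -> period 3).

No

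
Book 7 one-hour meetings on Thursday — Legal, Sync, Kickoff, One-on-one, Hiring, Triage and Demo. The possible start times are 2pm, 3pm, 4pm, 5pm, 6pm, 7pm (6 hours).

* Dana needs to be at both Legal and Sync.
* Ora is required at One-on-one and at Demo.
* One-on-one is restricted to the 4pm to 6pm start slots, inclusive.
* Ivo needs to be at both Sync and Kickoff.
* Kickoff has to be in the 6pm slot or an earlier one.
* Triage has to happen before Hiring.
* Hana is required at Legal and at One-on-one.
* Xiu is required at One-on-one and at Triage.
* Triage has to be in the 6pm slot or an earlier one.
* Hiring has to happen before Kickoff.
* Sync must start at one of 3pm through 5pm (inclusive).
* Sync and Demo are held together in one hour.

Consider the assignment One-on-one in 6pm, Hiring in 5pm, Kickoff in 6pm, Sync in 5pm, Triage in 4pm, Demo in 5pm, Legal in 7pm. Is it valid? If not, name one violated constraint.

One-on-one is restricted to the 4pm to 6pm start slots, inclusive — holds.
Ora is required at One-on-one and at Demo — holds.
Ivo needs to be at both Sync and Kickoff — holds.
Hana is required at Legal and at One-on-one — holds.
Dana needs to be at both Legal and Sync — holds.
Triage has to happen before Hiring — holds.
Kickoff has to be in the 6pm slot or an earlier one — holds.
Sync and Demo are held together in one hour — holds.
Sync must start at one of 3pm through 5pm (inclusive) — holds.
Triage has to be in the 6pm slot or an earlier one — holds.
Hiring has to happen before Kickoff — holds.
Xiu is required at One-on-one and at Triage — holds.

Yes, all constraints hold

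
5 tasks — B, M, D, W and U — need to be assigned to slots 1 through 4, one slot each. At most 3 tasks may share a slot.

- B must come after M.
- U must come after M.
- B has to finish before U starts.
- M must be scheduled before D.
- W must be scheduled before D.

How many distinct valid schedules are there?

Splitting on B: it can be 2 (12), 3 (11). Listing each branch's schedules as (M, D, W, U):
B=2: (1,2,1,3) (1,2,1,4) (1,3,1,3) (1,3,1,4) (1,3,2,3) (1,3,2,4) (1,4,1,3) (1,4,1,4) (1,4,2,3) (1,4,2,4) (1,4,3,3) (1,4,3,4) — 12.
B=3: (1,2,1,4) (1,3,1,4) (1,3,2,4) (1,4,1,4) (1,4,2,4) (1,4,3,4) (2,3,1,4) (2,3,2,4) (2,4,1,4) (2,4,2,4) (2,4,3,4) — 11.
Summing: 12 + 11 = 23.

23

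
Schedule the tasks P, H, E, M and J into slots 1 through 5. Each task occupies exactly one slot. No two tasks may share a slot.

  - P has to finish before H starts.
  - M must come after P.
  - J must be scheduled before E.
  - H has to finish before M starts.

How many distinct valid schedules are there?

10

Splitting on P: it can be 1 (6), 2 (3), 3 (1). Listing each branch's schedules as (H, E, M, J):
P=1: (2,4,5,3) (2,5,3,4) (2,5,4,3) (3,4,5,2) (3,5,4,2) (4,3,5,2) — 6.
P=2: (3,4,5,1) (3,5,4,1) (4,3,5,1) — 3.
P=3: (4,2,5,1) — 1.
Summing: 6 + 3 + 1 = 10.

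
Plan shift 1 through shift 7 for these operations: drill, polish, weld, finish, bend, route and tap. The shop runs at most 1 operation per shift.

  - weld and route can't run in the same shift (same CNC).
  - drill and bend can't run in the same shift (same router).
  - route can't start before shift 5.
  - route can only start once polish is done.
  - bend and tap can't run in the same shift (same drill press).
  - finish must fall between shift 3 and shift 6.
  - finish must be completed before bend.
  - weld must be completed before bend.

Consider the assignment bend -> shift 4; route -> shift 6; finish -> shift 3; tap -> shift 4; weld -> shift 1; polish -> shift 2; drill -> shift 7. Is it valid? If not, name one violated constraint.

weld must be completed before bend — holds.
bend and tap can't run in the same shift (same drill press) — violated.
route can only start once polish is done — holds.
weld and route can't run in the same shift (same CNC) — holds.
route can't start before shift 5 — holds.
The shop runs at most 1 operation per shift — violated.
finish must fall between shift 3 and shift 6 — holds.
finish must be completed before bend — holds.
drill and bend can't run in the same shift (same router) — holds.

No. bend and tap can't run in the same shift (same drill press) is not satisfied.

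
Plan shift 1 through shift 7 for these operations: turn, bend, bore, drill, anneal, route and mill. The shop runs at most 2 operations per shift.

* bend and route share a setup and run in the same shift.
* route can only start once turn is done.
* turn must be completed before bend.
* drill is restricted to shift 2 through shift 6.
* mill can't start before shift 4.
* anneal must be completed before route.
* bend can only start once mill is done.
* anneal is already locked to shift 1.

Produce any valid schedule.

mill=shift 4; route=shift 5; bore=shift 2; bend=shift 5; turn=shift 1; anneal=shift 1; drill=shift 2

Checking: anneal(shift 1) before route(shift 5); turn(shift 1) before route(shift 5); mill(shift 4) before bend(shift 5); turn(shift 1) before bend(shift 5); bend = route = shift 5; drill=shift 2 in [shift 2,shift 6]; anneal=shift 1 in [shift 1,shift 1]; mill=shift 4 in [shift 4,shift 7]; max 2 per shift (cap 2).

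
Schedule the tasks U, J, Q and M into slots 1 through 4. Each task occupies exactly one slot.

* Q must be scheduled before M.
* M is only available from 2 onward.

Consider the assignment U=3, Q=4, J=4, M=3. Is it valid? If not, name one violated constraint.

Invalid. Q must be scheduled before M.

Q must be scheduled before M — violated.
M is only available from 2 onward — holds.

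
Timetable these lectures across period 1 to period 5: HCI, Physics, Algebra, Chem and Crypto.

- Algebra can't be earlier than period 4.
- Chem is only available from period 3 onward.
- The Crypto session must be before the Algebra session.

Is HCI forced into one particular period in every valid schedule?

HCI can be period 1 (e.g. Algebra=period 4; Chem=period 3; HCI=period 1; Physics=period 1; Crypto=period 1) or period 2 (e.g. HCI in period 2, Chem in period 3, Crypto in period 1, Physics in period 1, Algebra in period 4).

No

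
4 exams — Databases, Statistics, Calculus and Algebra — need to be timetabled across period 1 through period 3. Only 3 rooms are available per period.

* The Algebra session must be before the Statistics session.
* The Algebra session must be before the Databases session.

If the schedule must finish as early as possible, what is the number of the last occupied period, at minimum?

2

The precedence chain requires at least 2 distinct periods.
With at most 3 per period and 4 exams, at least 2 periods are needed.
2 works (last occupied period: period 2): for example Algebra -> period 1; Calculus -> period 1; Statistics -> period 2; Databases -> period 2.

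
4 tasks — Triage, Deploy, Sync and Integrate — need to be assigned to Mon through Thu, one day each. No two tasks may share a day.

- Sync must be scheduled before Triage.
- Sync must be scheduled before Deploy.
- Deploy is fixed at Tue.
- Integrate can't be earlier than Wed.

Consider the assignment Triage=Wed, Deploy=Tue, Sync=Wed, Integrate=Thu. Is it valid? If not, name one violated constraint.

Sync must be scheduled before Triage — violated.
Sync must be scheduled before Deploy — violated.
Integrate can't be earlier than Wed — holds.
No two tasks may share a day — violated.
Deploy is fixed at Tue — holds.

Invalid. No two tasks may share a day.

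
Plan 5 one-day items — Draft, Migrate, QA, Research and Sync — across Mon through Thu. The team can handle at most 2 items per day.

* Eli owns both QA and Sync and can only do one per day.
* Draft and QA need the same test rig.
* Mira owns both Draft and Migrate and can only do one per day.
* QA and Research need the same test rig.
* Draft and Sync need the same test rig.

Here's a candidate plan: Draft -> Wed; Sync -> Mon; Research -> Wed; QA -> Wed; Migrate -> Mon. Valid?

Eli owns both QA and Sync and can only do one per day — holds.
QA and Research need the same test rig — violated.
The team can handle at most 2 items per day — violated.
Mira owns both Draft and Migrate and can only do one per day — holds.
Draft and Sync need the same test rig — holds.
Draft and QA need the same test rig — violated.

Invalid. Draft and QA need the same test rig.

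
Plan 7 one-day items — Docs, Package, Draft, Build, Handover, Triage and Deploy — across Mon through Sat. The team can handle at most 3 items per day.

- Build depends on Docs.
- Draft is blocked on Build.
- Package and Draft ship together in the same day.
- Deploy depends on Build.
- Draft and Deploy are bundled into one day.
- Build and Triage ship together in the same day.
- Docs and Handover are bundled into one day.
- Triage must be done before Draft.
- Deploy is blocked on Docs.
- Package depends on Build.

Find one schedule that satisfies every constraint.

Handover=Mon, Deploy=Wed, Triage=Tue, Build=Tue, Draft=Wed, Package=Wed, Docs=Mon

Checking: Build(Tue) before Draft(Wed); Docs(Mon) before Build(Tue); Triage(Tue) before Draft(Wed); Build(Tue) before Deploy(Wed); Docs(Mon) before Deploy(Wed); Build(Tue) before Package(Wed); Draft = Deploy = Wed; Package = Draft = Wed; Build = Triage = Tue; Docs = Handover = Mon; max 3 per day (cap 3).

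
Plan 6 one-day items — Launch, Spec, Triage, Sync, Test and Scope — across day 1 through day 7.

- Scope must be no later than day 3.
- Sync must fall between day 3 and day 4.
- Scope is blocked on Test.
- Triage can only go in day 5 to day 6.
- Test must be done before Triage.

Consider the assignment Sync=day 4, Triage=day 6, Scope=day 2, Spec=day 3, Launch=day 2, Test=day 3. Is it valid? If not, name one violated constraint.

Scope must be no later than day 3 — holds.
Sync must fall between day 3 and day 4 — holds.
Test must be done before Triage — holds.
Triage can only go in day 5 to day 6 — holds.
Scope is blocked on Test — violated.

No. Scope is blocked on Test is not satisfied.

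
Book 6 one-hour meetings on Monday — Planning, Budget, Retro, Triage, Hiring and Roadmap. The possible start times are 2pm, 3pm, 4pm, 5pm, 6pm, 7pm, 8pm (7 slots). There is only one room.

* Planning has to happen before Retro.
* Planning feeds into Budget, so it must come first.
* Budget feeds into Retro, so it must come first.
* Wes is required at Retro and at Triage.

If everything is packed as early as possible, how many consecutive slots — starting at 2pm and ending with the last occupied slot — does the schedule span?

The precedence chain requires at least 3 distinct slots.
With at most 1 per slot and 6 meetings, at least 6 slots are needed.
6 works (last occupied slot: 7pm): for example Roadmap -> 7pm, Budget -> 3pm, Planning -> 2pm, Hiring -> 6pm, Retro -> 4pm, Triage -> 5pm.

6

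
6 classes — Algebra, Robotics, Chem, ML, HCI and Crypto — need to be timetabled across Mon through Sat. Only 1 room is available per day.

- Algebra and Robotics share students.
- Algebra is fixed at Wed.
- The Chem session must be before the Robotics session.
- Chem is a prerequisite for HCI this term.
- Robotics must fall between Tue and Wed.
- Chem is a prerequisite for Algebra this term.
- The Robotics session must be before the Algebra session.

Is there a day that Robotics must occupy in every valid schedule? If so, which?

Robotics's window is Tue–Wed.
Algebra is fixed at Wed, and Robotics can't share a day with Algebra.
So Robotics must be Tue.

Tue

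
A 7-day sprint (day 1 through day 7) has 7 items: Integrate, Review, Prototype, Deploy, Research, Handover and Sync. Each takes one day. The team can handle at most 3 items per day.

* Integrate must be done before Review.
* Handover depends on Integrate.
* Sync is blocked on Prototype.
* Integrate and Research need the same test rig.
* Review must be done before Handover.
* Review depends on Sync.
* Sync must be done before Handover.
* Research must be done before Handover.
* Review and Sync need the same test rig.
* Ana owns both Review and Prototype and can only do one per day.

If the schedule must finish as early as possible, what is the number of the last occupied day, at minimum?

The precedence chain requires at least 4 distinct days.
With at most 3 per day and 7 work items, at least 3 days are needed.
4 works (last occupied day: day 4): for example Deploy=day 1; Sync=day 2; Research=day 2; Integrate=day 1; Review=day 3; Prototype=day 1; Handover=day 4.

4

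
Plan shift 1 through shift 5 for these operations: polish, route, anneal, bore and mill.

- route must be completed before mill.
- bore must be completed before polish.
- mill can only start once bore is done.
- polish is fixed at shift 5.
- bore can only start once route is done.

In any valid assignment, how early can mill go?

Precedence pushes mill to at least shift 3.
mill at shift 3 is achievable: bore in shift 2, mill in shift 3, route in shift 1, polish in shift 5, anneal in shift 1.

shift 3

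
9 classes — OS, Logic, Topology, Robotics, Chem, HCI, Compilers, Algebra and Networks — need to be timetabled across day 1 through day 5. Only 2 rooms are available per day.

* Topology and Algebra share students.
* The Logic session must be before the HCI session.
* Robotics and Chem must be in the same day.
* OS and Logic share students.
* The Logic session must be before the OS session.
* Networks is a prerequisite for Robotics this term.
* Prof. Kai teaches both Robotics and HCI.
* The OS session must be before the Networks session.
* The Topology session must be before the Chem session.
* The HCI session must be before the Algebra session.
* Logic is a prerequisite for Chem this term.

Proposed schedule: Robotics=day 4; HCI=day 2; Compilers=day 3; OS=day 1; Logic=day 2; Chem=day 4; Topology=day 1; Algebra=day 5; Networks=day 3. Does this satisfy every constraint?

Prof. Kai teaches both Robotics and HCI — holds.
Only 2 rooms are available per day — holds.
Logic is a prerequisite for Chem this term — holds.
The HCI session must be before the Algebra session — holds.
The OS session must be before the Networks session — holds.
The Logic session must be before the HCI session — violated.
OS and Logic share students — holds.
The Logic session must be before the OS session — violated.
Robotics and Chem must be in the same day — holds.
Networks is a prerequisite for Robotics this term — holds.
The Topology session must be before the Chem session — holds.
Topology and Algebra share students — holds.

No. The Logic session must be before the OS session is not satisfied.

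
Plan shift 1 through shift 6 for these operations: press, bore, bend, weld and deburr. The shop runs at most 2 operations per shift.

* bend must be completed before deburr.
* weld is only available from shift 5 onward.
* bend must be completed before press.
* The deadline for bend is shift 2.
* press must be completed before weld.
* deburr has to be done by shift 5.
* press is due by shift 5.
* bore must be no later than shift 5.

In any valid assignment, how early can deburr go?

Precedence pushes deburr to at least shift 2; deburr's own window allows nothing later than shift 5.
deburr at shift 2 is achievable: bend -> shift 1, press -> shift 2, weld -> shift 5, deburr -> shift 2, bore -> shift 1.

shift 2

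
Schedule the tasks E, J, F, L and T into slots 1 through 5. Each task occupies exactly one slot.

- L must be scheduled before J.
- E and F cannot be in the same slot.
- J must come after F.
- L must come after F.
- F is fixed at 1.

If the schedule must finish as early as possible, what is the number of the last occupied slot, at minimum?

3

The precedence chain requires at least 3 distinct slots.
3 works (last occupied slot: 3): for example T -> 1, J -> 3, F -> 1, L -> 2, E -> 2.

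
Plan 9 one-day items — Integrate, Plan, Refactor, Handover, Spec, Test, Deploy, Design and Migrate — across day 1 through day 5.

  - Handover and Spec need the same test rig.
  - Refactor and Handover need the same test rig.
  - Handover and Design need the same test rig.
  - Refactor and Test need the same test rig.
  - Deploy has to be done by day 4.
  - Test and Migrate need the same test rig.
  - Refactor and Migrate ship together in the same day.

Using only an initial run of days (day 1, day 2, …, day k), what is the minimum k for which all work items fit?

2 days

Could 1 day be enough, i.e. nothing placed later than day 1? No: Migrate can't share with Test (day 1) → nothing is left.
So 1 day is not enough.
2 works (last occupied day: day 2): for example Test -> day 2; Deploy -> day 1; Integrate -> day 1; Migrate -> day 1; Plan -> day 1; Handover -> day 2; Refactor -> day 1; Design -> day 1; Spec -> day 1.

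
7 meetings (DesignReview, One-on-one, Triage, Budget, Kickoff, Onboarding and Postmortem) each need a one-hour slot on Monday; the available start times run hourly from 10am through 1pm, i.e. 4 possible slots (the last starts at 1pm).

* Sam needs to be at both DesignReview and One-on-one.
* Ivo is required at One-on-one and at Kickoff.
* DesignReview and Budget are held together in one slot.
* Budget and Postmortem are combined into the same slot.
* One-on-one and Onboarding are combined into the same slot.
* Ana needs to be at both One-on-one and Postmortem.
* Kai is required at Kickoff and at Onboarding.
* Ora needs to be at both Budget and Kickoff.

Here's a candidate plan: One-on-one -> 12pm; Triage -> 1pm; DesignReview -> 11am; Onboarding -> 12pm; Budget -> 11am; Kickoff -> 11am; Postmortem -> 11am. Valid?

DesignReview and Budget are held together in one slot — holds.
Kai is required at Kickoff and at Onboarding — holds.
Ana needs to be at both One-on-one and Postmortem — holds.
Ora needs to be at both Budget and Kickoff — violated.
Sam needs to be at both DesignReview and One-on-one — holds.
Ivo is required at One-on-one and at Kickoff — holds.
Budget and Postmortem are combined into the same slot — holds.
One-on-one and Onboarding are combined into the same slot — holds.

Invalid. Ora needs to be at both Budget and Kickoff.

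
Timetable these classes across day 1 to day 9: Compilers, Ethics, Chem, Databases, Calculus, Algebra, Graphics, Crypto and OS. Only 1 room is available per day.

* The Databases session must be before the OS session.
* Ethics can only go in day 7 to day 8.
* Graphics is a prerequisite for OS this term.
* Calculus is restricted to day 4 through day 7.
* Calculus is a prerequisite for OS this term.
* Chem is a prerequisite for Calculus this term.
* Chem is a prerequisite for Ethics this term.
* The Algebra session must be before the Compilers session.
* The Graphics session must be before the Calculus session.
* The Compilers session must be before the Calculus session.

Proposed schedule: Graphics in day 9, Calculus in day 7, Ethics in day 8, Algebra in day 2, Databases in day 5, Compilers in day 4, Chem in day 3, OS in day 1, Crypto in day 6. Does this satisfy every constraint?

Invalid. Graphics is a prerequisite for OS this term.

Chem is a prerequisite for Calculus this term — holds.
The Graphics session must be before the Calculus session — violated.
Graphics is a prerequisite for OS this term — violated.
The Compilers session must be before the Calculus session — holds.
The Algebra session must be before the Compilers session — holds.
Calculus is restricted to day 4 through day 7 — holds.
Ethics can only go in day 7 to day 8 — holds.
Chem is a prerequisite for Ethics this term — holds.
Only 1 room is available per day — holds.
Calculus is a prerequisite for OS this term — violated.
The Databases session must be before the OS session — violated.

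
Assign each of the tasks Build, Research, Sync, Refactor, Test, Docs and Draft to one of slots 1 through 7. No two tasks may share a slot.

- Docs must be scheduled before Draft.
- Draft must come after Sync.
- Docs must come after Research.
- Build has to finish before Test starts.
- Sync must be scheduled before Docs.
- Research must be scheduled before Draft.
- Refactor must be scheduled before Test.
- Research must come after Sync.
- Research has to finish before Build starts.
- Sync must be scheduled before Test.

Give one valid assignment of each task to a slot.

Build in 3; Draft in 7; Refactor in 4; Docs in 6; Research in 2; Test in 5; Sync in 1

Checking: Sync(1) before Docs(6); Refactor(4) before Test(5); Research(2) before Docs(6); Sync(1) before Research(2); Sync(1) before Test(5); Research(2) before Build(3); Sync(1) before Draft(7); Build(3) before Test(5); Docs(6) before Draft(7); Research(2) before Draft(7); max 1 per slot (cap 1).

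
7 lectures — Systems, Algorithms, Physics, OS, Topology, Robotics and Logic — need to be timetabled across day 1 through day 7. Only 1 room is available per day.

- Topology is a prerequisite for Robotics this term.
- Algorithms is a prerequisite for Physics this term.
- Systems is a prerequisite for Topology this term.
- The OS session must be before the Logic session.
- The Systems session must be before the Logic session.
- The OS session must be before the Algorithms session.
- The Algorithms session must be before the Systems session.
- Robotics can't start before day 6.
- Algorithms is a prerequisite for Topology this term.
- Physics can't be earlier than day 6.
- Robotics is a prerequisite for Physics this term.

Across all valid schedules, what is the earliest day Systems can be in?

Precedence pushes Systems to at least day 3; downstream work caps Systems at day 4.
Systems at day 3 is achievable: Topology in day 4, OS in day 1, Algorithms in day 2, Robotics in day 6, Logic in day 5, Physics in day 7, Systems in day 3.

day 3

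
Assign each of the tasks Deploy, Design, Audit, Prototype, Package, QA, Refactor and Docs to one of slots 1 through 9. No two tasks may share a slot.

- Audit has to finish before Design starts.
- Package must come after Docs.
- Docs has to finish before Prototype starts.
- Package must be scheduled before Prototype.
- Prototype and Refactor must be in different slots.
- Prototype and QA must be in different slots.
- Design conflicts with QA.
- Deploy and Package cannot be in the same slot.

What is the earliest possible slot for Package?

2

Precedence pushes Package to at least 2; downstream work caps Package at 8.
Package at 2 is achievable: Refactor -> 8, Prototype -> 3, QA -> 7, Design -> 5, Docs -> 1, Deploy -> 6, Package -> 2, Audit -> 4.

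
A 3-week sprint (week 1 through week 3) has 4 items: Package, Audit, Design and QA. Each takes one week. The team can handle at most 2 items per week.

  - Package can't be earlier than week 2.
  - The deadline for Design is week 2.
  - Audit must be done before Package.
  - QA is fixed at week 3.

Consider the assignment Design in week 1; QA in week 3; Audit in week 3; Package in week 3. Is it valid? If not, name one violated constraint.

No — it violates: The team can handle at most 2 items per week

The deadline for Design is week 2 — holds.
Audit must be done before Package — violated.
Package can't be earlier than week 2 — holds.
QA is fixed at week 3 — holds.
The team can handle at most 2 items per week — violated.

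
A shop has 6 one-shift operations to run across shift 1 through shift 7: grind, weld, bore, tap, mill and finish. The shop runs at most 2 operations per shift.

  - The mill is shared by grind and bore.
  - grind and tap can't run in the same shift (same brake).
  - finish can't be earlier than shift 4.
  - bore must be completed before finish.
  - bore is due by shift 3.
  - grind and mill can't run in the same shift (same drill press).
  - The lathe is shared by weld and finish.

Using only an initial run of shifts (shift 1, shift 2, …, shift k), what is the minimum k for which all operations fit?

4

The precedence chain requires at least 2 distinct shifts.
With at most 2 per shift and 6 operations, at least 3 shifts are needed.
finish can't be placed before shift 4, so the schedule must run through at least shift 4.
4 works (last occupied shift: shift 4): for example mill in shift 3, finish in shift 4, bore in shift 1, weld in shift 1, tap in shift 3, grind in shift 2.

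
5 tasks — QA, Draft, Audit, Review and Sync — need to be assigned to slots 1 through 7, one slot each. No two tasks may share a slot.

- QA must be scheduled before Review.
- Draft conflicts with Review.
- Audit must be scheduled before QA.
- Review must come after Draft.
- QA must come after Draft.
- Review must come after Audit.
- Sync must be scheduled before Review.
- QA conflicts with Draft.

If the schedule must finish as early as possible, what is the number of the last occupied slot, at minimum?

The precedence chain requires at least 3 distinct slots.
With at most 1 per slot and 5 tasks, at least 5 slots are needed.
5 works (last occupied slot: 5): for example Draft=1, QA=3, Audit=2, Review=5, Sync=4.

slot 5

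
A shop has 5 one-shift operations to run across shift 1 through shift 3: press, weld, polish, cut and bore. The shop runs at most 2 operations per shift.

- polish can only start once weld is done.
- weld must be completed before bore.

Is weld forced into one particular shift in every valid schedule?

weld can be shift 1 (e.g. weld=shift 1; bore=shift 2; cut=shift 3; press=shift 1; polish=shift 2) or shift 2 (e.g. bore=shift 3; press=shift 1; polish=shift 3; cut=shift 1; weld=shift 2).

No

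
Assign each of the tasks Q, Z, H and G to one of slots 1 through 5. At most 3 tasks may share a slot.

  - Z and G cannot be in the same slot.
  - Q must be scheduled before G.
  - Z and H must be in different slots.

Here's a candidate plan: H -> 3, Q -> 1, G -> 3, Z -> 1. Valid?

Z and G cannot be in the same slot — holds.
Q must be scheduled before G — holds.
At most 3 tasks may share a slot — holds.
Z and H must be in different slots — holds.

Yes, all constraints hold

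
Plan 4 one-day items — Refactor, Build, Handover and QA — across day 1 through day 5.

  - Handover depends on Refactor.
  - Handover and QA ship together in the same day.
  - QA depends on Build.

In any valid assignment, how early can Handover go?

Precedence pushes Handover to at least day 2.
Handover at day 2 is achievable: Refactor in day 1; QA in day 2; Build in day 1; Handover in day 2.

day 2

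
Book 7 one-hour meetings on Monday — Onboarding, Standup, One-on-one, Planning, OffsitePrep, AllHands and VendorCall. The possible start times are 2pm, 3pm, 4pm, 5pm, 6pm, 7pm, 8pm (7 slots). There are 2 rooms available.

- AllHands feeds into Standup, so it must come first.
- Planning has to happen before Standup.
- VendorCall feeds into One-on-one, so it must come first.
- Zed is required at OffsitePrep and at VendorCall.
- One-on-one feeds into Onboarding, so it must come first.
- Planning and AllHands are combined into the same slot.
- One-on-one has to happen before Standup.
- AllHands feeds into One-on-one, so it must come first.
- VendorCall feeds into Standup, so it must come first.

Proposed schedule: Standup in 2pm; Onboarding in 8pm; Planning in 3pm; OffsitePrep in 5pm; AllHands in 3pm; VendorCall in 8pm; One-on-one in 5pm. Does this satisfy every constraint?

No — it violates: VendorCall feeds into Standup, so it must come first

One-on-one has to happen before Standup — violated.
There are 2 rooms available — holds.
One-on-one feeds into Onboarding, so it must come first — holds.
VendorCall feeds into One-on-one, so it must come first — violated.
AllHands feeds into One-on-one, so it must come first — holds.
Zed is required at OffsitePrep and at VendorCall — holds.
Planning has to happen before Standup — violated.
AllHands feeds into Standup, so it must come first — violated.
Planning and AllHands are combined into the same slot — holds.
VendorCall feeds into Standup, so it must come first — violated.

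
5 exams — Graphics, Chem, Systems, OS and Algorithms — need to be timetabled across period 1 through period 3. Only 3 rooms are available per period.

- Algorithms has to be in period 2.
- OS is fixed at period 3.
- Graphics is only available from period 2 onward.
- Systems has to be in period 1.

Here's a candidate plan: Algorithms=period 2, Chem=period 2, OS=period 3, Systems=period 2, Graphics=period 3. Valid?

Algorithms has to be in period 2 — holds.
Only 3 rooms are available per period — holds.
Systems has to be in period 1 — violated.
Graphics is only available from period 2 onward — holds.
OS is fixed at period 3 — holds.

Invalid. Systems has to be in period 1.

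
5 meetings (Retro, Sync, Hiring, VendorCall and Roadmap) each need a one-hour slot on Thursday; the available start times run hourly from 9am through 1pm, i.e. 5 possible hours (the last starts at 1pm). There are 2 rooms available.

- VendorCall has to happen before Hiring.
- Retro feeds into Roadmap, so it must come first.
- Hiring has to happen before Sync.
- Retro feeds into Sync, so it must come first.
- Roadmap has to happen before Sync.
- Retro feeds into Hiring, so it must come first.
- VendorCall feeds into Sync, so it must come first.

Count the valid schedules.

Splitting on Retro: it can be 9am (25), 10am (12), 11am (3). Listing each branch's schedules as (Sync, Hiring, VendorCall, Roadmap):
Retro=9am: (11am,10am,9am,10am) (12pm,10am,9am,10am) (12pm,10am,9am,11am) (12pm,11am,9am,10am) (12pm,11am,9am,11am) (12pm,11am,10am,10am) (12pm,11am,10am,11am) (1pm,10am,9am,10am) (1pm,10am,9am,11am) (1pm,10am,9am,12pm) (1pm,11am,9am,10am) (1pm,11am,9am,11am) (1pm,11am,9am,12pm) (1pm,11am,10am,10am) (1pm,11am,10am,11am) (1pm,11am,10am,12pm) (1pm,12pm,9am,10am) (1pm,12pm,9am,11am) (1pm,12pm,9am,12pm) (1pm,12pm,10am,10am) (1pm,12pm,10am,11am) (1pm,12pm,10am,12pm) (1pm,12pm,11am,10am) (1pm,12pm,11am,11am) (1pm,12pm,11am,12pm) — 25.
Retro=10am: (12pm,11am,9am,11am) (12pm,11am,10am,11am) (1pm,11am,9am,11am) (1pm,11am,9am,12pm) (1pm,11am,10am,11am) (1pm,11am,10am,12pm) (1pm,12pm,9am,11am) (1pm,12pm,9am,12pm) (1pm,12pm,10am,11am) (1pm,12pm,10am,12pm) (1pm,12pm,11am,11am) (1pm,12pm,11am,12pm) — 12.
Retro=11am: (1pm,12pm,9am,12pm) (1pm,12pm,10am,12pm) (1pm,12pm,11am,12pm) — 3.
Summing: 25 + 12 + 3 = 40.

40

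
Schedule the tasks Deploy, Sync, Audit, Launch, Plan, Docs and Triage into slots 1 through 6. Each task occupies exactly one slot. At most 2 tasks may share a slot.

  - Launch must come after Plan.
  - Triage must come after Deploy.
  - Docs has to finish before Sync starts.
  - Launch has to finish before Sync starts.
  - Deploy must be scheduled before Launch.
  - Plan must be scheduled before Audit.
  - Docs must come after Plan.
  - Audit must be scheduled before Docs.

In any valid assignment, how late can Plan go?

Downstream work caps Plan at 3.
Plan at 3 is achievable: Triage -> 2, Sync -> 6, Launch -> 4, Plan -> 3, Audit -> 4, Deploy -> 1, Docs -> 5.

3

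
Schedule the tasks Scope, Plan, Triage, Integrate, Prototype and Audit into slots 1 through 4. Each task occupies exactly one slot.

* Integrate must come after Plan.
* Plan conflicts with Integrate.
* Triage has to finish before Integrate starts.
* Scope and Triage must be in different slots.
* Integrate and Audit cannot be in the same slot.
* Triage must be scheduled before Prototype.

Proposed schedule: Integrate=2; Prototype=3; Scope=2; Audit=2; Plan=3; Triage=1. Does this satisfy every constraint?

Scope and Triage must be in different slots — holds.
Triage has to finish before Integrate starts — holds.
Integrate and Audit cannot be in the same slot — violated.
Integrate must come after Plan — violated.
Triage must be scheduled before Prototype — holds.
Plan conflicts with Integrate — holds.

No. Integrate must come after Plan is not satisfied.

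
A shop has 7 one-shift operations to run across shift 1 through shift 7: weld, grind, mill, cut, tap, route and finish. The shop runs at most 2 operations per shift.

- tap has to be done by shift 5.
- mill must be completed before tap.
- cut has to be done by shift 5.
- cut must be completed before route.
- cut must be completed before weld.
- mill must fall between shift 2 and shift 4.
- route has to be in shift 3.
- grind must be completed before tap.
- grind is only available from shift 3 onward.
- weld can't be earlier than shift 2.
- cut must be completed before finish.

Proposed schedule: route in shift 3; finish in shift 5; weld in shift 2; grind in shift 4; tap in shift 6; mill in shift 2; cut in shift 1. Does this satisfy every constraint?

No. tap has to be done by shift 5 is not satisfied.

cut must be completed before route — holds.
route has to be in shift 3 — holds.
grind must be completed before tap — holds.
The shop runs at most 2 operations per shift — holds.
mill must be completed before tap — holds.
cut has to be done by shift 5 — holds.
tap has to be done by shift 5 — violated.
mill must fall between shift 2 and shift 4 — holds.
grind is only available from shift 3 onward — holds.
cut must be completed before weld — holds.
cut must be completed before finish — holds.
weld can't be earlier than shift 2 — holds.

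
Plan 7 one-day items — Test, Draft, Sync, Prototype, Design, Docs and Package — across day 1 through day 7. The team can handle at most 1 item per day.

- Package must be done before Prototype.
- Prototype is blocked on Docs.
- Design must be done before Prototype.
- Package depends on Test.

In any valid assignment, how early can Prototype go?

day 5

Precedence pushes Prototype to at least day 3.
Prototype at day 5 is achievable: Prototype -> day 5; Draft -> day 6; Sync -> day 7; Design -> day 3; Test -> day 1; Docs -> day 4; Package -> day 2.
Nothing earlier works — the capacity limit rule out every day before day 5.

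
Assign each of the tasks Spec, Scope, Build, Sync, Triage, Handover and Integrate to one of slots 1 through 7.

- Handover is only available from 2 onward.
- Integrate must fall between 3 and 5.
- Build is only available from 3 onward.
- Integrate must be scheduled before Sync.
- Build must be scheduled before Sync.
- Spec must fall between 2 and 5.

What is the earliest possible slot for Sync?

Precedence pushes Sync to at least 4.
Sync at 4 is achievable: Build -> 3; Spec -> 2; Triage -> 1; Scope -> 1; Handover -> 2; Sync -> 4; Integrate -> 3.

4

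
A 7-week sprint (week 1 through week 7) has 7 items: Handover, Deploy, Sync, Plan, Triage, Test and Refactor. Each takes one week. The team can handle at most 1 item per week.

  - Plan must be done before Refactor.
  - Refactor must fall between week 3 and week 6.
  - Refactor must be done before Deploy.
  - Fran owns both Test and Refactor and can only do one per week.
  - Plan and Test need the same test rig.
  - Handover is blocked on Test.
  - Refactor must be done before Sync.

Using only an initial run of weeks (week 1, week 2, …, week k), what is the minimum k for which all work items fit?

The precedence chain requires at least 3 distinct weeks.
With at most 1 per week and 7 work items, at least 7 weeks are needed.
Propagating the time windows through the other constraints, Deploy can't land before week 4, so the schedule must run through at least week 4.
7 works (last occupied week: week 7): for example Test in week 2; Sync in week 6; Plan in week 1; Refactor in week 3; Triage in week 7; Handover in week 4; Deploy in week 5.

7 weeks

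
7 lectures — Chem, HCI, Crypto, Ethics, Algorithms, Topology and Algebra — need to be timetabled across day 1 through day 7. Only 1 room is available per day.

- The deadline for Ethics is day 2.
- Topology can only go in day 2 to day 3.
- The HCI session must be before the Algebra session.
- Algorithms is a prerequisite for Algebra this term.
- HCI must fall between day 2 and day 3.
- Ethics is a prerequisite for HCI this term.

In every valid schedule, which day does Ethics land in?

Ethics's own window allows nothing later than day 2.
So Ethics is pinned to day 1.

day 1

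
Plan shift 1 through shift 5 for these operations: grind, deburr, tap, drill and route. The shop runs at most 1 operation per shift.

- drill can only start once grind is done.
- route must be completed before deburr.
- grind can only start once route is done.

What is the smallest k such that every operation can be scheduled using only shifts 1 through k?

The precedence chain requires at least 3 distinct shifts.
With at most 1 per shift and 5 operations, at least 5 shifts are needed.
5 works (last occupied shift: shift 5): for example deburr in shift 3, tap in shift 5, route in shift 1, drill in shift 4, grind in shift 2.

5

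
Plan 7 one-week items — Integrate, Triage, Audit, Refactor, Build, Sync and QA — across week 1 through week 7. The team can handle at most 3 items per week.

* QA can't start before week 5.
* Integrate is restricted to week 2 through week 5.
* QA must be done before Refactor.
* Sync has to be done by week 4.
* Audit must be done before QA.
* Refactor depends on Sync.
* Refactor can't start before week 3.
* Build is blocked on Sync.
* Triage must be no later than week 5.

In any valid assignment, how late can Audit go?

Downstream work caps Audit at week 5.
Audit at week 5 is achievable: Integrate -> week 2, QA -> week 6, Sync -> week 1, Audit -> week 5, Triage -> week 1, Build -> week 2, Refactor -> week 7.

week 5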